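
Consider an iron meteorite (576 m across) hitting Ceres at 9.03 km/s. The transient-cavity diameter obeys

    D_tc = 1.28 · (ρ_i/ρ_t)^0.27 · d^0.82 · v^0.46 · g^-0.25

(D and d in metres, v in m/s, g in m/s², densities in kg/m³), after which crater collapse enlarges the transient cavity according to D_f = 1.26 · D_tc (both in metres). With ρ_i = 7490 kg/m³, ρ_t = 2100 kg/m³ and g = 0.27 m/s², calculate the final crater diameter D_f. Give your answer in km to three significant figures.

D_f ≈ 38.2 km

v = 9030 m/s.
(ρ_i/ρ_t)^0.27 = (7490/2100)^0.27 = 1.410
d^0.82 = 576^0.82 = 183.5
v^0.46 = 9030^0.46 = 66.01
g^-0.25 = 0.27^-0.25 = 1.387
D_tc = 1.28 × 1.410 × 183.5 × 66.01 × 1.387 = 30320 m
D_f = 1.26 × 30320 = 38203 m
     = 38.20 km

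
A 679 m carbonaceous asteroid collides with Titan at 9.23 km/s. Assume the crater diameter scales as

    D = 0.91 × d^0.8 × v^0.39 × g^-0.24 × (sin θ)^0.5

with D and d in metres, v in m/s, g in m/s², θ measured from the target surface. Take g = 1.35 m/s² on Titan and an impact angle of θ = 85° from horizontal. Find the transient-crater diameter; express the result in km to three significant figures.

In SI units: v = 9230 m/s.
d^0.8 = 679^0.8 = 184.3
v^0.39 = 9230^0.39 = 35.19
g^-0.24 = 1.35^-0.24 = 0.9305
(sin 85°)^0.5 = 0.9962^0.5 = 0.9981
D = 0.91 × 184.3 × 35.19 × 0.9305 × 0.9981 = 5481 m
   = 5.481 km

D ≈ 5.48 km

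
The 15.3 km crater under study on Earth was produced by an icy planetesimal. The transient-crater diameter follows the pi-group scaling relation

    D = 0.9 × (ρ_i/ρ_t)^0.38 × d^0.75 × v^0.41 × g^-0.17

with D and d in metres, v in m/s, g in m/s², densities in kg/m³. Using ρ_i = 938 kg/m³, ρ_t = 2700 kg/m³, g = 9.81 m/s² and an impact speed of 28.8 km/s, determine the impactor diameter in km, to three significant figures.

d ≈ 4.57 km

Rearranging for d: d = [D / (0.9 · (938/2700)^0.38 · 28800^0.41 · 9.81^-0.17)]^(1/0.75).
D = 15300 m.
(938/2700)^0.38 = 0.6691
28800^0.41 = 67.35
9.81^-0.17 = 0.6783
Denominator = 0.9 × 0.6691 × 67.35 × 0.6783 = 27.51
D / 27.51 = 15300 / 27.51 = 556.2
d = 556.2^(1/0.75) = 556.2^1.3333 = 4573 m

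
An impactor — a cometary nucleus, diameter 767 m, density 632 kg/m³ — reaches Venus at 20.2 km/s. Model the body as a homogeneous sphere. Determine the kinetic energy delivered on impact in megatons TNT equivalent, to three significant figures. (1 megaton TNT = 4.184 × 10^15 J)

E ≈ 7280 Mt TNT

v = 20200 m/s.
Mass m = (π/6) ρ d³ = (π/6) × 632 × (767)³ = 1.493 × 10^11 kg
E = ½ m v² = 0.5 × 1.493 × 10^11 × (20200)² = 3.046 × 10^19 J
   = 3.046 × 10^19 / 4.184×10^15 = 7280 Mt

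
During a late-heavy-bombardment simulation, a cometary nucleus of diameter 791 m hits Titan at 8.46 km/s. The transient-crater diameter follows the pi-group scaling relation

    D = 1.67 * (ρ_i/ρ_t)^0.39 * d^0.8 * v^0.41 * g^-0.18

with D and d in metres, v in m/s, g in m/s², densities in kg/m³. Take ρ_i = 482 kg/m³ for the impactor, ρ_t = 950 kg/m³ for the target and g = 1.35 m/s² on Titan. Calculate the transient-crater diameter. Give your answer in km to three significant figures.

In SI units: v = 8460 m/s.
(ρ_i/ρ_t)^0.39 = (482/950)^0.39 = 0.7675
d^0.8 = 791^0.8 = 208.2
v^0.41 = 8460^0.41 = 40.76
g^-0.18 = 1.35^-0.18 = 0.9474
D = 1.67 × 0.7675 × 208.2 × 40.76 × 0.9474 = 10305 m
   = 10.30 km

D ≈ 10.3 km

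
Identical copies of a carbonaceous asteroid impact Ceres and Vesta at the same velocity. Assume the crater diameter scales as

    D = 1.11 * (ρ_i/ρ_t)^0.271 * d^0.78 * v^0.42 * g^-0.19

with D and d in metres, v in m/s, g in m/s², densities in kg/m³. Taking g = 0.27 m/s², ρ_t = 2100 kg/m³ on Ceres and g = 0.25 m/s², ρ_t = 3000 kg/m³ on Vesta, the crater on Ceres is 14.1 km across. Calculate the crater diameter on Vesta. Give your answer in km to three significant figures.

D ≈ 13.0 km

The impactor-only factors (d, v, ρ_i) cancel in the ratio, leaving D_Vesta/D_Ceres = (g_Vesta/g_Ceres)^-0.19 · (ρ_t,Ceres/ρ_t,Vesta)^0.271.
(0.25/0.27)^-0.19 = 0.9259^-0.19 = 1.015
(2100/3000)^0.271 = 0.7000^0.271 = 0.9079
Ratio = 1.015 × 0.9079 = 0.9215
D_Vesta = 0.9215 × 14.1 km = 13.0 km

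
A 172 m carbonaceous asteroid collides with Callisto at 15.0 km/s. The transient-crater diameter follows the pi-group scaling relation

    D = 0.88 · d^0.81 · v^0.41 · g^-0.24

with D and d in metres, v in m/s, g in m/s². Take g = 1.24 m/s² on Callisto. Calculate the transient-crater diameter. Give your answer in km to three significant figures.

In SI units: v = 15000 m/s.
d^0.81 = 172^0.81 = 64.68
v^0.41 = 15000^0.41 = 51.55
g^-0.24 = 1.24^-0.24 = 0.9497
D = 0.88 × 64.68 × 51.55 × 0.9497 = 2787 m
   = 2.787 km

D ≈ 2.79 km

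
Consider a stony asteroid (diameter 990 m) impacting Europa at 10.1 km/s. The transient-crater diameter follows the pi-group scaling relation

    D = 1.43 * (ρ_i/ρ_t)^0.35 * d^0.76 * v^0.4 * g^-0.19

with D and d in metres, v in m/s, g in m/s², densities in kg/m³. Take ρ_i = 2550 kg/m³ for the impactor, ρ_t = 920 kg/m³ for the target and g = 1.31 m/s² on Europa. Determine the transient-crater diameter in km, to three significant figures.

In SI units: v = 10100 m/s.
(ρ_i/ρ_t)^0.35 = (2550/920)^0.35 = 1.429
d^0.76 = 990^0.76 = 189.1
v^0.4 = 10100^0.4 = 39.97
g^-0.19 = 1.31^-0.19 = 0.9500
D = 1.43 × 1.429 × 189.1 × 39.97 × 0.9500 = 14673 m
   = 14.67 km

D ≈ 14.7 km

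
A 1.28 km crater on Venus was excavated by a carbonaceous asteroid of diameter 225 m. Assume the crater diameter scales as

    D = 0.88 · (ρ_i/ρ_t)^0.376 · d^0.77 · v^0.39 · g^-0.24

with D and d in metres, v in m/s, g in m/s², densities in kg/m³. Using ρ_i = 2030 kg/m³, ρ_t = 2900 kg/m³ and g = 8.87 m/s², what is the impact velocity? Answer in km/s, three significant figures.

v ≈ 15.8 km/s

Rearranging for v: v = [D / (0.88 · (2030/2900)^0.376 · 225^0.77 · 8.87^-0.24)]^(1/0.39).
D = 1280 m.
(2030/2900)^0.376 = 0.8745
225^0.77 = 64.74
8.87^-0.24 = 0.5922
Denominator = 0.88 × 0.8745 × 64.74 × 0.5922 = 29.50
D / 29.50 = 1280 / 29.50 = 43.39
v = 43.39^(1/0.39) = 43.39^2.5641 = 15792 m/s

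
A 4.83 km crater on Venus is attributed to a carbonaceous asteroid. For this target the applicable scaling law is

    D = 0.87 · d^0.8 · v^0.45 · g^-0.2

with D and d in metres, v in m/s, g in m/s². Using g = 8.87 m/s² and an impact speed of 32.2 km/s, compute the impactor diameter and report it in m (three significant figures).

d ≈ 241 m

Rearranging for d: d = [D / (0.87 · 32200^0.45 · 8.87^-0.2)]^(1/0.8).
D = 4830 m.
32200^0.45 = 106.8
8.87^-0.2 = 0.6463
Denominator = 0.87 × 106.8 × 0.6463 = 60.05
D / 60.05 = 4830 / 60.05 = 80.43
d = 80.43^(1/0.8) = 80.43^1.25 = 240.9 m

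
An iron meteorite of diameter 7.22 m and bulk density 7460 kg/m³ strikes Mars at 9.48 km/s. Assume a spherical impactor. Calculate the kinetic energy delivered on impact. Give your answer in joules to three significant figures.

E ≈ 6.61 × 10^13 J

v = 9480 m/s.
Mass m = (π/6) ρ d³ = (π/6) × 7460 × (7.22)³ = 1.470 × 10^6 kg
E = ½ m v² = 0.5 × 1.470 × 10^6 × (9480)² = 6.605 × 10^13 J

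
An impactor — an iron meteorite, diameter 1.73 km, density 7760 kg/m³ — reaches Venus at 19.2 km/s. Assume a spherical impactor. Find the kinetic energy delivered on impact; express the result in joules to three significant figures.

d = 1730 m; v = 19200 m/s.
Mass m = (π/6) ρ d³ = (π/6) × 7760 × (1730)³ = 2.104 × 10^13 kg
E = ½ m v² = 0.5 × 2.104 × 10^13 × (19200)² = 3.878 × 10^21 J

E ≈ 3.88 × 10^21 J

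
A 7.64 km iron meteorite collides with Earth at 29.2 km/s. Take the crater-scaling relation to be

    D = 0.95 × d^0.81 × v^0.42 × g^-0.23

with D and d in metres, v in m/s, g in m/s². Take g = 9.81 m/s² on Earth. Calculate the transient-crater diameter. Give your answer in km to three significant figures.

D ≈ 58.9 km

In SI units: d = 7640 m, v = 29200 m/s.
d^0.81 = 7640^0.81 = 1397
v^0.42 = 29200^0.42 = 75.07
g^-0.23 = 9.81^-0.23 = 0.5914
D = 0.95 × 1397 × 75.07 × 0.5914 = 58921 m
   = 58.92 km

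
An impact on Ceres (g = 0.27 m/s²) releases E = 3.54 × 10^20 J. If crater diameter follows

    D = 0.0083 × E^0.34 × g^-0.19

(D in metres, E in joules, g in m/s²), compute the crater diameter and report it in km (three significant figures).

D ≈ 103 km

E^0.34 = (3.54 × 10^20)^0.34 = 9.698 × 10^6
g^-0.19 = 0.27^-0.19 = 1.282
D = 0.0083 × 9.698 × 10^6 × 1.282 = 1.032 × 10^5 m
   = 103.2 km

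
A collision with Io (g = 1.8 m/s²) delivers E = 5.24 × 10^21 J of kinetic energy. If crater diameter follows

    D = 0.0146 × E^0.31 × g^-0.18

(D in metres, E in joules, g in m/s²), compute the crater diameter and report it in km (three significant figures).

E^0.31 = (5.24 × 10^21)^0.31 = 5.407 × 10^6
g^-0.18 = 1.8^-0.18 = 0.8996
D = 0.0146 × 5.407 × 10^6 × 0.8996 = 71016 m
   = 71.02 km

D ≈ 71.0 km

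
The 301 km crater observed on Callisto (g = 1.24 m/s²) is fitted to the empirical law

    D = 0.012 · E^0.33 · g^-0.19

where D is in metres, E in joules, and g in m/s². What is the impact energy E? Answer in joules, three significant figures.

Rearranging: E = [D / (0.012 · g^-0.19)]^(1/0.33).
D = 301000 m.
g^-0.19 = 1.24^-0.19 = 0.9600
D / (0.012 × 0.9600) = 301000 / (0.01152) = 2.613 × 10^7
E = (2.613 × 10^7)^3.0303 = 2.993 × 10^22 J

E ≈ 2.99 × 10^22 J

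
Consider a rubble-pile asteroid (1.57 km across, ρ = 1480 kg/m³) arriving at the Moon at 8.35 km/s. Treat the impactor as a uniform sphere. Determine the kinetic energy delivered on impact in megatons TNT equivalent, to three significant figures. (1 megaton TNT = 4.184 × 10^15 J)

E ≈ 25000 Mt TNT

d = 1570 m; v = 8350 m/s.
Mass m = (π/6) ρ d³ = (π/6) × 1480 × (1570)³ = 2.999 × 10^12 kg
E = ½ m v² = 0.5 × 2.999 × 10^12 × (8350)² = 1.045 × 10^20 J
   = 1.045 × 10^20 / 4.184×10^15 = 24976 Mt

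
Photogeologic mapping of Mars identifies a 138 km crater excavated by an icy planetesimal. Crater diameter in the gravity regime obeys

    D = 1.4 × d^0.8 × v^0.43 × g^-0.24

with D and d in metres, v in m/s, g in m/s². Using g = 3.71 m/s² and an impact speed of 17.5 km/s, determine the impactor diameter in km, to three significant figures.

Rearranging for d: d = [D / (1.4 · 17500^0.43 · 3.71^-0.24)]^(1/0.8).
D = 138000 m.
17500^0.43 = 66.76
3.71^-0.24 = 0.7300
Denominator = 1.4 × 66.76 × 0.7300 = 68.23
D / 68.23 = 138000 / 68.23 = 2023
d = 2023^(1/0.8) = 2023^1.25 = 13567 m

d ≈ 13.6 km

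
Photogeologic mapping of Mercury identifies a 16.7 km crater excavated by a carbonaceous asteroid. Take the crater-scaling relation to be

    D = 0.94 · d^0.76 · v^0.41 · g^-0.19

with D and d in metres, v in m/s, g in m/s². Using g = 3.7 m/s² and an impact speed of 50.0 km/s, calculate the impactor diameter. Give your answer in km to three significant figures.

Rearranging for d: d = [D / (0.94 · 50000^0.41 · 3.7^-0.19)]^(1/0.76).
D = 16700 m.
50000^0.41 = 84.45
3.7^-0.19 = 0.7799
Denominator = 0.94 × 84.45 × 0.7799 = 61.91
D / 61.91 = 16700 / 61.91 = 269.7
d = 269.7^(1/0.76) = 269.7^1.3158 = 1580 m

d ≈ 1.58 km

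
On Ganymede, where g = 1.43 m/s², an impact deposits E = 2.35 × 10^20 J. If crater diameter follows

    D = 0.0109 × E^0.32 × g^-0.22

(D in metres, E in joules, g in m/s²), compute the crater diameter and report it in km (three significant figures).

E^0.32 = (2.35 × 10^20)^0.32 = 3.302 × 10^6
g^-0.22 = 1.43^-0.22 = 0.9243
D = 0.0109 × 3.302 × 10^6 × 0.9243 = 33267 m
   = 33.27 km

D ≈ 33.3 km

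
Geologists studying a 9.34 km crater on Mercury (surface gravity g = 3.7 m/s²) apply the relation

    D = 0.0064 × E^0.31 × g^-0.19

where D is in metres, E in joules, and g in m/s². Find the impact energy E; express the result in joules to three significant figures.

E ≈ 1.71 × 10^20 J

Rearranging: E = [D / (0.0064 · g^-0.19)]^(1/0.31).
D = 9340 m.
g^-0.19 = 3.7^-0.19 = 0.7799
D / (0.0064 × 0.7799) = 9340 / (4.991 × 10^-3) = 1.871 × 10^6
E = (1.871 × 10^6)^3.2258 = 1.708 × 10^20 J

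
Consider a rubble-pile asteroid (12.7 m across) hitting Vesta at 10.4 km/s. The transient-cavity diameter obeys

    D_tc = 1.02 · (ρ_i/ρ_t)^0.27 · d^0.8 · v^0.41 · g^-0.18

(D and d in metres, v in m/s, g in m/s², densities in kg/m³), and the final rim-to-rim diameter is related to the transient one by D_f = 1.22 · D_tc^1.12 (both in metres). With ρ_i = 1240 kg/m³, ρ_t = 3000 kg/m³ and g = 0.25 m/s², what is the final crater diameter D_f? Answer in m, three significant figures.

D_f ≈ 861 m

v = 10400 m/s.
(ρ_i/ρ_t)^0.27 = (1240/3000)^0.27 = 0.7878
d^0.8 = 12.7^0.8 = 7.639
v^0.41 = 10400^0.41 = 44.36
g^-0.18 = 0.25^-0.18 = 1.283
D_tc = 1.02 × 0.7878 × 7.639 × 44.36 × 1.283 = 349.4 m
D_f = 1.22 × (349.4)^1.12 = 860.8 m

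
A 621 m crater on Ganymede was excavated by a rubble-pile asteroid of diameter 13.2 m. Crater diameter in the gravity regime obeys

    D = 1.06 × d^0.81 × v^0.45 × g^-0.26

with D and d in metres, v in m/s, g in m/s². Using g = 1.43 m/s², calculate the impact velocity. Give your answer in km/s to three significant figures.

Rearranging for v: v = [D / (1.06 · 13.2^0.81 · 1.43^-0.26)]^(1/0.45).
13.2^0.81 = 8.085
1.43^-0.26 = 0.9112
Denominator = 1.06 × 8.085 × 0.9112 = 7.809
D / 7.809 = 621 / 7.809 = 79.52
v = 79.52^(1/0.45) = 79.52^2.2222 = 16720 m/s

v ≈ 16.7 km/s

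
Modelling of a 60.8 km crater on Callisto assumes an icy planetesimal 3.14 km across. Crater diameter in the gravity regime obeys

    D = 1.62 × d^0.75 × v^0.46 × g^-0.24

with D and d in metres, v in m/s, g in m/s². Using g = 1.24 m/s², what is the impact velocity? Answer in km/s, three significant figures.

Rearranging for v: v = [D / (1.62 · 3140^0.75 · 1.24^-0.24)]^(1/0.46).
D = 60800 m.
3140^0.75 = 419.5
1.24^-0.24 = 0.9497
Denominator = 1.62 × 419.5 × 0.9497 = 645.4
D / 645.4 = 60800 / 645.4 = 94.21
v = 94.21^(1/0.46) = 94.21^2.1739 = 19565 m/s

v ≈ 19.6 km/s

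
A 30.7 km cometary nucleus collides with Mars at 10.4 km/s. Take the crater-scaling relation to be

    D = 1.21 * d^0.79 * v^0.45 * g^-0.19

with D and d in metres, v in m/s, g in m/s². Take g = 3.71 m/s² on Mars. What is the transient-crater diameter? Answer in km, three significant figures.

In SI units: d = 30700 m, v = 10400 m/s.
d^0.79 = 30700^0.79 = 3506
v^0.45 = 10400^0.45 = 64.22
g^-0.19 = 3.71^-0.19 = 0.7795
D = 1.21 × 3506 × 64.22 × 0.7795 = 2.124 × 10^5 m
   = 212.4 km

D ≈ 212 km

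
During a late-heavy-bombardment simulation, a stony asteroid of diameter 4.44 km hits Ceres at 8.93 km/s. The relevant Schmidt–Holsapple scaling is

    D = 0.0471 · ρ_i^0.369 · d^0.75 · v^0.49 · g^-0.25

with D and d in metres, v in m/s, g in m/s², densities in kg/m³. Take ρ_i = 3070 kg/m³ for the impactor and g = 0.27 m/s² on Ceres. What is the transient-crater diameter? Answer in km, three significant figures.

D ≈ 59.3 km

In SI units: d = 4440 m, v = 8930 m/s.
ρ_i^0.369 = 3070^0.369 = 19.35
d^0.75 = 4440^0.75 = 543.9
v^0.49 = 8930^0.49 = 86.28
g^-0.25 = 0.27^-0.25 = 1.387
D = 0.0471 × 19.35 × 543.9 × 86.28 × 1.387 = 59321 m
   = 59.32 km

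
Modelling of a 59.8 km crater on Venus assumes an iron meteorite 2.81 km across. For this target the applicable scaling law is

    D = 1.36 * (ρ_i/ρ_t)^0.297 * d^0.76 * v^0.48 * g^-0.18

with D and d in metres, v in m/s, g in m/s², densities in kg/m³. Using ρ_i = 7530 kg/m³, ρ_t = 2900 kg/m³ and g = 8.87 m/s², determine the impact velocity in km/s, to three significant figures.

Rearranging for v: v = [D / (1.36 · (7530/2900)^0.297 · 2810^0.76 · 8.87^-0.18)]^(1/0.48).
D = 59800 m.
(7530/2900)^0.297 = 1.328
2810^0.76 = 417.8
8.87^-0.18 = 0.6751
Denominator = 1.36 × 1.328 × 417.8 × 0.6751 = 509.4
D / 509.4 = 59800 / 509.4 = 117.4
v = 117.4^(1/0.48) = 117.4^2.0833 = 20499 m/s

v ≈ 20.5 km/s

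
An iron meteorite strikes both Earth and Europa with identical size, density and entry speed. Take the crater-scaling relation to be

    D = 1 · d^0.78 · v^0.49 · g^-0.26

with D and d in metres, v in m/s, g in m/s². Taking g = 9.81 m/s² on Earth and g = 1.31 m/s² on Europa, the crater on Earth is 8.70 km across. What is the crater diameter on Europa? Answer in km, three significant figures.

D ≈ 14.7 km

All impactor-dependent factors cancel in the ratio, leaving D_Europa/D_Earth = (g_Europa/g_Earth)^-0.26.
(1.31/9.81)^-0.26 = 0.1335^-0.26 = 1.688
D_Europa = 1.688 × 8.70 km = 14.7 km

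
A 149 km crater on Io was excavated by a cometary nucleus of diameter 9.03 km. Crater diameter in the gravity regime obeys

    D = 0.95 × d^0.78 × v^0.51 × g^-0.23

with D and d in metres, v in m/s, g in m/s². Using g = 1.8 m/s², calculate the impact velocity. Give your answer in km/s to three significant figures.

v ≈ 17.9 km/s

Rearranging for v: v = [D / (0.95 · 9030^0.78 · 1.8^-0.23)]^(1/0.51).
D = 149000 m.
9030^0.78 = 1217
1.8^-0.23 = 0.8735
Denominator = 0.95 × 1217 × 0.8735 = 1010
D / 1010 = 149000 / 1010 = 147.5
v = 147.5^(1/0.51) = 147.5^1.9608 = 17888 m/s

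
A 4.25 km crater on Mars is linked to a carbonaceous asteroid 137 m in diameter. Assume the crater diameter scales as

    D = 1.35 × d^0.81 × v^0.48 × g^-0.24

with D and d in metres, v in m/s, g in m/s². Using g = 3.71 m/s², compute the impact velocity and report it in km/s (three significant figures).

Rearranging for v: v = [D / (1.35 · 137^0.81 · 3.71^-0.24)]^(1/0.48).
D = 4250 m.
137^0.81 = 53.80
3.71^-0.24 = 0.7300
Denominator = 1.35 × 53.80 × 0.7300 = 53.02
D / 53.02 = 4250 / 53.02 = 80.16
v = 80.16^(1/0.48) = 80.16^2.0833 = 9258 m/s

v ≈ 9.26 km/s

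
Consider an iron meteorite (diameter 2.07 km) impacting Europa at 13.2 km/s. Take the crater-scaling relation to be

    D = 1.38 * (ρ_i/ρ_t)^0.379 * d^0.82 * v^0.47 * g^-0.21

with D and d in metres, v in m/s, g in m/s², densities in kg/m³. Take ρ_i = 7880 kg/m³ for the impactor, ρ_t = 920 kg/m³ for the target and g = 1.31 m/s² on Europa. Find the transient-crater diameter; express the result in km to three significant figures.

D ≈ 133 km

In SI units: d = 2070 m, v = 13200 m/s.
(ρ_i/ρ_t)^0.379 = (7880/920)^0.379 = 2.257
d^0.82 = 2070^0.82 = 523.7
v^0.47 = 13200^0.47 = 86.43
g^-0.21 = 1.31^-0.21 = 0.9449
D = 1.38 × 2.257 × 523.7 × 86.43 × 0.9449 = 1.332 × 10^5 m
   = 133.2 km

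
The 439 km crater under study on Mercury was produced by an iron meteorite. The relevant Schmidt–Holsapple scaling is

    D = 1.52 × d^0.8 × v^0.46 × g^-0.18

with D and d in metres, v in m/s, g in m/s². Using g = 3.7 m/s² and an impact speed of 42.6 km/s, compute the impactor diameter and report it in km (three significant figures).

Rearranging for d: d = [D / (1.52 · 42600^0.46 · 3.7^-0.18)]^(1/0.8).
D = 439000 m.
42600^0.46 = 134.7
3.7^-0.18 = 0.7902
Denominator = 1.52 × 134.7 × 0.7902 = 161.8
D / 161.8 = 439000 / 161.8 = 2713
d = 2713^(1/0.8) = 2713^1.25 = 19580 m

d ≈ 19.6 km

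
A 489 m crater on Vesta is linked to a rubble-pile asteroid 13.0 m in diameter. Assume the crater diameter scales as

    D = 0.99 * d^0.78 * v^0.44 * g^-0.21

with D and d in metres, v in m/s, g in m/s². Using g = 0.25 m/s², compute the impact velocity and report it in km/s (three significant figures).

v ≈ 7.24 km/s

Rearranging for v: v = [D / (0.99 · 13^0.78 · 0.25^-0.21)]^(1/0.44).
13^0.78 = 7.394
0.25^-0.21 = 1.338
Denominator = 0.99 × 7.394 × 1.338 = 9.794
D / 9.794 = 489 / 9.794 = 49.93
v = 49.93^(1/0.44) = 49.93^2.2727 = 7242 m/s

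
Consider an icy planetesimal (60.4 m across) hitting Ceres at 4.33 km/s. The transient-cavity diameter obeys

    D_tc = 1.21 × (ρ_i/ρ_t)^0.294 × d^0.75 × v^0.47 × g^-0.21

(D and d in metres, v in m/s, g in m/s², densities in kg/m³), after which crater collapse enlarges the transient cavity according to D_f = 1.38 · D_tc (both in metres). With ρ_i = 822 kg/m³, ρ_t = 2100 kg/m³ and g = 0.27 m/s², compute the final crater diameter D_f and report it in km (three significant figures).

v = 4330 m/s.
(ρ_i/ρ_t)^0.294 = (822/2100)^0.294 = 0.7590
d^0.75 = 60.4^0.75 = 21.67
v^0.47 = 4330^0.47 = 51.19
g^-0.21 = 0.27^-0.21 = 1.316
D_tc = 1.21 × 0.7590 × 21.67 × 51.19 × 1.316 = 1341 m
D_f = 1.38 × 1341 = 1851 m
     = 1.851 km

D_f ≈ 1.85 km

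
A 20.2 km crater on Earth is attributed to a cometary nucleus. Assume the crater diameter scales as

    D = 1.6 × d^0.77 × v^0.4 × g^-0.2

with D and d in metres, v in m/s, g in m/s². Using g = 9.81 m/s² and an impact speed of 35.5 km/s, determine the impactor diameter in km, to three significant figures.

Rearranging for d: d = [D / (1.6 · 35500^0.4 · 9.81^-0.2)]^(1/0.77).
D = 20200 m.
35500^0.4 = 66.08
9.81^-0.2 = 0.6334
Denominator = 1.6 × 66.08 × 0.6334 = 66.97
D / 66.97 = 20200 / 66.97 = 301.6
d = 301.6^(1/0.77) = 301.6^1.2987 = 1660 m

d ≈ 1.66 km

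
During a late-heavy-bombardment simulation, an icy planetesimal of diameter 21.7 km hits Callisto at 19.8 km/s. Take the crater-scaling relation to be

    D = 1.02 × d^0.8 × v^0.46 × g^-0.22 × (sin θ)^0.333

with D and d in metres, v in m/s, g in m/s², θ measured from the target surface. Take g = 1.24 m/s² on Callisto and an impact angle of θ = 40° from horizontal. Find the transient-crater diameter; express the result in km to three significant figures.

D ≈ 234 km

In SI units: d = 21700 m, v = 19800 m/s.
d^0.8 = 21700^0.8 = 2946
v^0.46 = 19800^0.46 = 94.73
g^-0.22 = 1.24^-0.22 = 0.9538
(sin 40°)^0.333 = 0.6428^0.333 = 0.8632
D = 1.02 × 2946 × 94.73 × 0.9538 × 0.8632 = 2.344 × 10^5 m
   = 234.4 km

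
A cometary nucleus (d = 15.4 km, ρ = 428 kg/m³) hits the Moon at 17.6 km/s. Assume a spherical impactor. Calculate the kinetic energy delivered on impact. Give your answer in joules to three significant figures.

E ≈ 1.27 × 10^23 J

d = 15400 m; v = 17600 m/s.
Mass m = (π/6) ρ d³ = (π/6) × 428 × (15400)³ = 8.185 × 10^14 kg
E = ½ m v² = 0.5 × 8.185 × 10^14 × (17600)² = 1.268 × 10^23 J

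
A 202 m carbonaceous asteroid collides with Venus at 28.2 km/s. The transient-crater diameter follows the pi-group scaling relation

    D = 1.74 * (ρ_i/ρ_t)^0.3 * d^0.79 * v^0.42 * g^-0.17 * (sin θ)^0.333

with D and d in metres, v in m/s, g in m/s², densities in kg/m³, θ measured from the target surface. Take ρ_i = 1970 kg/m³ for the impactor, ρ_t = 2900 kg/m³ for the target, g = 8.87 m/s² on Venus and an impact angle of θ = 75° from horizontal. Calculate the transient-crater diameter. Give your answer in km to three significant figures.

D ≈ 5.18 km

In SI units: v = 28200 m/s.
(ρ_i/ρ_t)^0.3 = (1970/2900)^0.3 = 0.8905
d^0.79 = 202^0.79 = 66.26
v^0.42 = 28200^0.42 = 73.98
g^-0.17 = 8.87^-0.17 = 0.6900
(sin 75°)^0.333 = 0.9659^0.333 = 0.9885
D = 1.74 × 0.8905 × 66.26 × 73.98 × 0.6900 × 0.9885 = 5181 m
   = 5.181 km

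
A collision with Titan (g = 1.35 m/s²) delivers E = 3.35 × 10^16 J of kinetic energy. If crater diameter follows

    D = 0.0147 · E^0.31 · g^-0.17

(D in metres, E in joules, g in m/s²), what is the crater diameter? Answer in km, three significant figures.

D ≈ 1.85 km

E^0.31 = (3.35 × 10^16)^0.31 = 1.327 × 10^5
g^-0.17 = 1.35^-0.17 = 0.9503
D = 0.0147 × 1.327 × 10^5 × 0.9503 = 1854 m
   = 1.854 km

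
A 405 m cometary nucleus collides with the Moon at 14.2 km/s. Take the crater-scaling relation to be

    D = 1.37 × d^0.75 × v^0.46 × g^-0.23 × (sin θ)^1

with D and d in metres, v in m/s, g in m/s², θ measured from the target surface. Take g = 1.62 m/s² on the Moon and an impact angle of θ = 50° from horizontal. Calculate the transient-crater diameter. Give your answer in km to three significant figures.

D ≈ 6.89 km

In SI units: v = 14200 m/s.
d^0.75 = 405^0.75 = 90.28
v^0.46 = 14200^0.46 = 81.29
g^-0.23 = 1.62^-0.23 = 0.8950
(sin 50°)^1 = 0.7660^1 = 0.7660
D = 1.37 × 90.28 × 81.29 × 0.8950 × 0.7660 = 6893 m
   = 6.893 km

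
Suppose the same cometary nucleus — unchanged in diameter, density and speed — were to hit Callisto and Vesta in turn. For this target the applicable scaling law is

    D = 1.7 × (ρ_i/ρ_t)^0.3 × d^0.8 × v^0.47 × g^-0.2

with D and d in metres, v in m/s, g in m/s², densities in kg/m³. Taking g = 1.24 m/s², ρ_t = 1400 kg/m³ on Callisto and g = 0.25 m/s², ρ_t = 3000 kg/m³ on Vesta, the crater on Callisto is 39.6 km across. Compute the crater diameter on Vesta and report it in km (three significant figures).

The impactor-only factors (d, v, ρ_i) cancel in the ratio, leaving D_Vesta/D_Callisto = (g_Vesta/g_Callisto)^-0.2 · (ρ_t,Callisto/ρ_t,Vesta)^0.3.
(0.25/1.24)^-0.2 = 0.2016^-0.2 = 1.378
(1400/3000)^0.3 = 0.4667^0.3 = 0.7956
Ratio = 1.378 × 0.7956 = 1.096
D_Vesta = 1.096 × 39.6 km = 43.4 km

D ≈ 43.4 km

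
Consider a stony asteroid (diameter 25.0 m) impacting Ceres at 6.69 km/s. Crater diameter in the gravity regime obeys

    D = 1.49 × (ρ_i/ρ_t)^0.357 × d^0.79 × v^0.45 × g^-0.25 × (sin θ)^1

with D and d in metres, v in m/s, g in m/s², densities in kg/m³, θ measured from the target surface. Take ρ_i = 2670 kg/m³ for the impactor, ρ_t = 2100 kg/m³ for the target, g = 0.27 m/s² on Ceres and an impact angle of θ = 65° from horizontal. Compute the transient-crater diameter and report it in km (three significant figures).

D ≈ 1.37 km

In SI units: v = 6690 m/s.
(ρ_i/ρ_t)^0.357 = (2670/2100)^0.357 = 1.090
d^0.79 = 25^0.79 = 12.72
v^0.45 = 6690^0.45 = 52.66
g^-0.25 = 0.27^-0.25 = 1.387
(sin 65°)^1 = 0.9063^1 = 0.9063
D = 1.49 × 1.090 × 12.72 × 52.66 × 1.387 × 0.9063 = 1368 m
   = 1.368 km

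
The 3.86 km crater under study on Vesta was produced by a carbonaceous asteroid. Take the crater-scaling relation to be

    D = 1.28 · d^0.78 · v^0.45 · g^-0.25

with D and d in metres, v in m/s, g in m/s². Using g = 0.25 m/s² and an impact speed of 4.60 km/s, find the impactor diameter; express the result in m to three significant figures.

Rearranging for d: d = [D / (1.28 · 4600^0.45 · 0.25^-0.25)]^(1/0.78).
D = 3860 m.
4600^0.45 = 44.49
0.25^-0.25 = 1.414
Denominator = 1.28 × 44.49 × 1.414 = 80.52
D / 80.52 = 3860 / 80.52 = 47.94
d = 47.94^(1/0.78) = 47.94^1.2821 = 142.8 m

d ≈ 143 m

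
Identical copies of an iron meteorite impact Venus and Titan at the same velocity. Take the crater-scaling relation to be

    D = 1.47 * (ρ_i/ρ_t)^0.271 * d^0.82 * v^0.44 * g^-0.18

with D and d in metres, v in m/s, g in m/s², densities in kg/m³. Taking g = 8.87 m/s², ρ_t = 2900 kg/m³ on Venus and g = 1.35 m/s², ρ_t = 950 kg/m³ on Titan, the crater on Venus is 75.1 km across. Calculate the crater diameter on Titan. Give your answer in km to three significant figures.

The impactor-only factors (d, v, ρ_i) cancel in the ratio, leaving D_Titan/D_Venus = (g_Titan/g_Venus)^-0.18 · (ρ_t,Venus/ρ_t,Titan)^0.271.
(1.35/8.87)^-0.18 = 0.1522^-0.18 = 1.403
(2900/950)^0.271 = 3.053^0.271 = 1.353
Ratio = 1.403 × 1.353 = 1.898
D_Titan = 1.898 × 75.1 km = 143 km

D ≈ 143 km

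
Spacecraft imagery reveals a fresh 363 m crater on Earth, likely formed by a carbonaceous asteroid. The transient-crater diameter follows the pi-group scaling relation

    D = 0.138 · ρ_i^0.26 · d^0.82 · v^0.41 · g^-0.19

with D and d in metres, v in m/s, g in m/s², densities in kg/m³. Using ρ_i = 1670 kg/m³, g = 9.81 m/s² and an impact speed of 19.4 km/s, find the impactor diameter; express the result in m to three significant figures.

Rearranging for d: d = [D / (0.138 · 1670^0.26 · 19400^0.41 · 9.81^-0.19)]^(1/0.82).
1670^0.26 = 6.885
19400^0.41 = 57.28
9.81^-0.19 = 0.6480
Denominator = 0.138 × 6.885 × 57.28 × 0.6480 = 35.27
D / 35.27 = 363 / 35.27 = 10.29
d = 10.29^(1/0.82) = 10.29^1.2195 = 17.16 m

d ≈ 17.2 m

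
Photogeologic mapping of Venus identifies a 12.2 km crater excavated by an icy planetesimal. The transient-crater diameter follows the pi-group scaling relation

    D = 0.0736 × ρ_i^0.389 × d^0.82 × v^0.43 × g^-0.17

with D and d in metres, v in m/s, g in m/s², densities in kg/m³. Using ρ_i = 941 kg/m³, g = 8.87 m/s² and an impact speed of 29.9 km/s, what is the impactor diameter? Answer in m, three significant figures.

d ≈ 637 m

Rearranging for d: d = [D / (0.0736 · 941^0.389 · 29900^0.43 · 8.87^-0.17)]^(1/0.82).
D = 12200 m.
941^0.389 = 14.35
29900^0.43 = 84.05
8.87^-0.17 = 0.6900
Denominator = 0.0736 × 14.35 × 84.05 × 0.6900 = 61.25
D / 61.25 = 12200 / 61.25 = 199.2
d = 199.2^(1/0.82) = 199.2^1.2195 = 636.8 m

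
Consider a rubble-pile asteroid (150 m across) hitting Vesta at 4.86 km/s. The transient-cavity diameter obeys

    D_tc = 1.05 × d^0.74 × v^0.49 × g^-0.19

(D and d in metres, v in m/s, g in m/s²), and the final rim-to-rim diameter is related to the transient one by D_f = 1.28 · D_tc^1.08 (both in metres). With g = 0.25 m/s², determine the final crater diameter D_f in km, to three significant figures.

v = 4860 m/s.
d^0.74 = 150^0.74 = 40.77
v^0.49 = 4860^0.49 = 64.04
g^-0.19 = 0.25^-0.19 = 1.301
D_tc = 1.05 × 40.77 × 64.04 × 1.301 = 3567 m
D_f = 1.28 × (3567)^1.08 = 8784 m
     = 8.784 km

D_f ≈ 8.78 km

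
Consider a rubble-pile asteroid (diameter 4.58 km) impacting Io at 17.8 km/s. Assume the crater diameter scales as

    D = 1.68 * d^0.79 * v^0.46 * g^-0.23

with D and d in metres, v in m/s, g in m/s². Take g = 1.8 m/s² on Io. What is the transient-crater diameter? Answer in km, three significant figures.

In SI units: d = 4580 m, v = 17800 m/s.
d^0.79 = 4580^0.79 = 780.0
v^0.46 = 17800^0.46 = 90.20
g^-0.23 = 1.8^-0.23 = 0.8735
D = 1.68 × 780.0 × 90.20 × 0.8735 = 1.032 × 10^5 m
   = 103.2 km

D ≈ 103 km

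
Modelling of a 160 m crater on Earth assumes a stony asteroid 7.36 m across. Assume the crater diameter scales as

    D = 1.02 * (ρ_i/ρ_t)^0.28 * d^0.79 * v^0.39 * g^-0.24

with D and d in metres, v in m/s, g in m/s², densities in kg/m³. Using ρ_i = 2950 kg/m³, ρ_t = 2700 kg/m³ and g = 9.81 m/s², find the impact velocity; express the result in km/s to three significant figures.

Rearranging for v: v = [D / (1.02 · (2950/2700)^0.28 · 7.36^0.79 · 9.81^-0.24)]^(1/0.39).
(2950/2700)^0.28 = 1.025
7.36^0.79 = 4.840
9.81^-0.24 = 0.5781
Denominator = 1.02 × 1.025 × 4.840 × 0.5781 = 2.925
D / 2.925 = 160 / 2.925 = 54.70
v = 54.70^(1/0.39) = 54.70^2.5641 = 28600 m/s

v ≈ 28.6 km/s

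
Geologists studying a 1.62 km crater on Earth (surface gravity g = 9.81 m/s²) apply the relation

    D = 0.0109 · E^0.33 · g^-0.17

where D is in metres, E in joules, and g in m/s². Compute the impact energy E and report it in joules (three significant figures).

E ≈ 1.53 × 10^16 J

Rearranging: E = [D / (0.0109 · g^-0.17)]^(1/0.33).
D = 1620 m.
g^-0.17 = 9.81^-0.17 = 0.6783
D / (0.0109 × 0.6783) = 1620 / (7.393 × 10^-3) = 2.191 × 10^5
E = (2.191 × 10^5)^3.0303 = 1.527 × 10^16 J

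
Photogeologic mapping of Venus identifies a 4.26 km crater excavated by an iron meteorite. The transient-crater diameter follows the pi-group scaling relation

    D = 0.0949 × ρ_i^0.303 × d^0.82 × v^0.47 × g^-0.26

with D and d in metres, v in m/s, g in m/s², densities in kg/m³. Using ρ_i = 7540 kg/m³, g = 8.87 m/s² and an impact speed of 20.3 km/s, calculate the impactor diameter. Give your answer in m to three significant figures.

Rearranging for d: d = [D / (0.0949 · 7540^0.303 · 20300^0.47 · 8.87^-0.26)]^(1/0.82).
D = 4260 m.
7540^0.303 = 14.96
20300^0.47 = 105.8
8.87^-0.26 = 0.5669
Denominator = 0.0949 × 14.96 × 105.8 × 0.5669 = 85.15
D / 85.15 = 4260 / 85.15 = 50.03
d = 50.03^(1/0.82) = 50.03^1.2195 = 118.1 m

d ≈ 118 m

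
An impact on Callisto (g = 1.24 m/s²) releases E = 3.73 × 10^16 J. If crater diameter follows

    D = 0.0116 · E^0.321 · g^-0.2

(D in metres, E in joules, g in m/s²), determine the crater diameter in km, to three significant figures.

D ≈ 2.32 km

E^0.321 = (3.73 × 10^16)^0.321 = 2.087 × 10^5
g^-0.2 = 1.24^-0.2 = 0.9579
D = 0.0116 × 2.087 × 10^5 × 0.9579 = 2319 m
   = 2.319 km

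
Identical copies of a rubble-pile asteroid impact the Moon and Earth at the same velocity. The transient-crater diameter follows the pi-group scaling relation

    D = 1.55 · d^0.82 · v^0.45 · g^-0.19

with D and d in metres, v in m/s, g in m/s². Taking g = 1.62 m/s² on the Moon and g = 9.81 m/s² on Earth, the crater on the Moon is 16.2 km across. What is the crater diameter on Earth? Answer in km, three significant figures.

All impactor-dependent factors cancel in the ratio, leaving D_Earth/D_Moon = (g_Earth/g_Moon)^-0.19.
(9.81/1.62)^-0.19 = 6.056^-0.19 = 0.7102
D_Earth = 0.7102 × 16.2 km = 11.5 km

D ≈ 11.5 km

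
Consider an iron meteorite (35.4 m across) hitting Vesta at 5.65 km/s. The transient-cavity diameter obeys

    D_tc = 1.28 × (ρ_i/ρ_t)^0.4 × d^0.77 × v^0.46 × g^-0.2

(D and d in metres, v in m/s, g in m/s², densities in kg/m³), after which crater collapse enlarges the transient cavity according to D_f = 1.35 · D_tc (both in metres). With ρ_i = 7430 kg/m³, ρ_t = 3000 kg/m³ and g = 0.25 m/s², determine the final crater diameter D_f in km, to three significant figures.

D_f ≈ 2.72 km

v = 5650 m/s.
(ρ_i/ρ_t)^0.4 = (7430/3000)^0.4 = 1.437
d^0.77 = 35.4^0.77 = 15.59
v^0.46 = 5650^0.46 = 53.20
g^-0.2 = 0.25^-0.2 = 1.320
D_tc = 1.28 × 1.437 × 15.59 × 53.20 × 1.320 = 2014 m
D_f = 1.35 × 2014 = 2719 m
     = 2.719 km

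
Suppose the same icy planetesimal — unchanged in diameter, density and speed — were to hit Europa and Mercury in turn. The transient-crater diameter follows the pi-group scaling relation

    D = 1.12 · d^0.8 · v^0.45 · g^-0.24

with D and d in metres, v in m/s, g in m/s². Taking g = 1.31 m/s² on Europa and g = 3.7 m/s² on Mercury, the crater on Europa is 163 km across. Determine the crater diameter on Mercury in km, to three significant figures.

All impactor-dependent factors cancel in the ratio, leaving D_Mercury/D_Europa = (g_Mercury/g_Europa)^-0.24.
(3.7/1.31)^-0.24 = 2.824^-0.24 = 0.7795
D_Mercury = 0.7795 × 163 km = 127 km

D ≈ 127 km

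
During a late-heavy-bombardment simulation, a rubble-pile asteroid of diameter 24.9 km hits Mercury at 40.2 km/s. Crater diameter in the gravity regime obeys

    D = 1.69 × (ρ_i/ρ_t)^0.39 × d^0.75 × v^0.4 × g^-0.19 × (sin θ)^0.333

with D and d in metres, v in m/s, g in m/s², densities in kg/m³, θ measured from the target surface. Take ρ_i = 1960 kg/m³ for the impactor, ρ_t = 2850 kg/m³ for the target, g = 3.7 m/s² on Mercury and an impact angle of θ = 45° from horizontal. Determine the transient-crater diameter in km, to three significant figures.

D ≈ 140 km

In SI units: d = 24900 m, v = 40200 m/s.
(ρ_i/ρ_t)^0.39 = (1960/2850)^0.39 = 0.8642
d^0.75 = 24900^0.75 = 1982
v^0.4 = 40200^0.4 = 69.45
g^-0.19 = 3.7^-0.19 = 0.7799
(sin 45°)^0.333 = 0.7071^0.333 = 0.8910
D = 1.69 × 0.8642 × 1982 × 69.45 × 0.7799 × 0.8910 = 1.397 × 10^5 m
   = 139.7 km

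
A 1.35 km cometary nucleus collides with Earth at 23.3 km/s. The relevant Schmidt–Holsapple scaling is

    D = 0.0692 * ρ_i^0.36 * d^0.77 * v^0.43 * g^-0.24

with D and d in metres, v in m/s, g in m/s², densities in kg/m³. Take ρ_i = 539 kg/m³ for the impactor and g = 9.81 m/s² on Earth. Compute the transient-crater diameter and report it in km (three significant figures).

D ≈ 7.48 km

In SI units: d = 1350 m, v = 23300 m/s.
ρ_i^0.36 = 539^0.36 = 9.624
d^0.77 = 1350^0.77 = 257.3
v^0.43 = 23300^0.43 = 75.50
g^-0.24 = 9.81^-0.24 = 0.5781
D = 0.0692 × 9.624 × 257.3 × 75.50 × 0.5781 = 7479 m
   = 7.479 km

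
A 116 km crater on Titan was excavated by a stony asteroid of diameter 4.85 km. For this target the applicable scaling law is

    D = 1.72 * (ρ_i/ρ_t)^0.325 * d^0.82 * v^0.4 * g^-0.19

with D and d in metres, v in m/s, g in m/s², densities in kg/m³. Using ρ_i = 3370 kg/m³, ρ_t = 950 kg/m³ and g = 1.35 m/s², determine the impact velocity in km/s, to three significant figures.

Rearranging for v: v = [D / (1.72 · (3370/950)^0.325 · 4850^0.82 · 1.35^-0.19)]^(1/0.4).
D = 116000 m.
(3370/950)^0.325 = 1.509
4850^0.82 = 1053
1.35^-0.19 = 0.9446
Denominator = 1.72 × 1.509 × 1053 × 0.9446 = 2582
D / 2582 = 116000 / 2582 = 44.93
v = 44.93^(1/0.4) = 44.93^2.5 = 13531 m/s

v ≈ 13.5 km/s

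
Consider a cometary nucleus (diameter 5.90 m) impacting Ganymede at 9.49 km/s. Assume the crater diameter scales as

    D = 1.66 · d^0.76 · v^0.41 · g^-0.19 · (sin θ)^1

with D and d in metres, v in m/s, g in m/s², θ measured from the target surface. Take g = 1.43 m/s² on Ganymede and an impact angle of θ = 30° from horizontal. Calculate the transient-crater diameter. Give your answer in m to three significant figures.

In SI units: v = 9490 m/s.
d^0.76 = 5.9^0.76 = 3.853
v^0.41 = 9490^0.41 = 42.72
g^-0.19 = 1.43^-0.19 = 0.9343
(sin 30°)^1 = 0.5000^1 = 0.5000
D = 1.66 × 3.853 × 42.72 × 0.9343 × 0.5000 = 127.6 m

D ≈ 128 m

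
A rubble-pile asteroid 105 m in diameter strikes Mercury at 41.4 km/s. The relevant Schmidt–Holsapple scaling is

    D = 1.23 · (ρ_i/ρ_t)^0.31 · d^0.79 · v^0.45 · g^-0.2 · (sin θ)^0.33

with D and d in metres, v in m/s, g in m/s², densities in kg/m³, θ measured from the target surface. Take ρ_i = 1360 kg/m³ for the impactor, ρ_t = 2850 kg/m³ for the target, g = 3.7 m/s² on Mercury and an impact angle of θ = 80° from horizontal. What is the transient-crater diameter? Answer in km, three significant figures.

D ≈ 3.54 km

In SI units: v = 41400 m/s.
(ρ_i/ρ_t)^0.31 = (1360/2850)^0.31 = 0.7951
d^0.79 = 105^0.79 = 39.51
v^0.45 = 41400^0.45 = 119.6
g^-0.2 = 3.7^-0.2 = 0.7698
(sin 80°)^0.33 = 0.9848^0.33 = 0.9950
D = 1.23 × 0.7951 × 39.51 × 119.6 × 0.7698 × 0.9950 = 3540 m
   = 3.540 km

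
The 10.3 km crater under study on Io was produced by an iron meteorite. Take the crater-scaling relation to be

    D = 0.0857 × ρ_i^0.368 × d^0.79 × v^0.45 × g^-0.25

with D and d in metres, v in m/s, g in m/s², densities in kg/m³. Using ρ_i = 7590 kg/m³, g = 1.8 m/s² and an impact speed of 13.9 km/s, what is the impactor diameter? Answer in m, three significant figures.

d ≈ 221 m

Rearranging for d: d = [D / (0.0857 · 7590^0.368 · 13900^0.45 · 1.8^-0.25)]^(1/0.79).
D = 10300 m.
7590^0.368 = 26.79
13900^0.45 = 73.17
1.8^-0.25 = 0.8633
Denominator = 0.0857 × 26.79 × 73.17 × 0.8633 = 145.0
D / 145.0 = 10300 / 145.0 = 71.03
d = 71.03^(1/0.79) = 71.03^1.2658 = 220.6 m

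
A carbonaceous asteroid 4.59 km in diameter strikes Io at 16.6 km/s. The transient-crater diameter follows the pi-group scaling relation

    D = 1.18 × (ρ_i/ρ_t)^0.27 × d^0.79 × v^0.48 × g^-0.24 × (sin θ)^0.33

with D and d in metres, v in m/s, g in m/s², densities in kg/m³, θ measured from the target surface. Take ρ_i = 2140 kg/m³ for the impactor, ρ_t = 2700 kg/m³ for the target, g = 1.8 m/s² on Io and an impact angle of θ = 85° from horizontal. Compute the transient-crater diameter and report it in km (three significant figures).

D ≈ 79.7 km

In SI units: d = 4590 m, v = 16600 m/s.
(ρ_i/ρ_t)^0.27 = (2140/2700)^0.27 = 0.9392
d^0.79 = 4590^0.79 = 781.3
v^0.48 = 16600^0.48 = 106.1
g^-0.24 = 1.8^-0.24 = 0.8684
(sin 85°)^0.33 = 0.9962^0.33 = 0.9987
D = 1.18 × 0.9392 × 781.3 × 106.1 × 0.8684 × 0.9987 = 79676 m
   = 79.68 km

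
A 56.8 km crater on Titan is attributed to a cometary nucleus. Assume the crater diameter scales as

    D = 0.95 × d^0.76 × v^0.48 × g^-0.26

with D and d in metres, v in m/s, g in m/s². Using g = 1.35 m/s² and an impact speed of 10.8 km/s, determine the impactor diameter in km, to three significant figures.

Rearranging for d: d = [D / (0.95 · 10800^0.48 · 1.35^-0.26)]^(1/0.76).
D = 56800 m.
10800^0.48 = 86.31
1.35^-0.26 = 0.9249
Denominator = 0.95 × 86.31 × 0.9249 = 75.84
D / 75.84 = 56800 / 75.84 = 748.9
d = 748.9^(1/0.76) = 748.9^1.3158 = 6056 m

d ≈ 6.06 km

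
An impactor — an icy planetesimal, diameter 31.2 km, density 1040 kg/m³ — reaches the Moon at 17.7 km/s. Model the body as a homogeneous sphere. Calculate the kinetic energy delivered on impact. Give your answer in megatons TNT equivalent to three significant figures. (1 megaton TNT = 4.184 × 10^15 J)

E ≈ 6.19 × 10^8 Mt TNT

d = 31200 m; v = 17700 m/s.
Mass m = (π/6) ρ d³ = (π/6) × 1040 × (31200)³ = 1.654 × 10^16 kg
E = ½ m v² = 0.5 × 1.654 × 10^16 × (17700)² = 2.591 × 10^24 J
   = 2.591 × 10^24 / 4.184×10^15 = 6.193 × 10^8 Mt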